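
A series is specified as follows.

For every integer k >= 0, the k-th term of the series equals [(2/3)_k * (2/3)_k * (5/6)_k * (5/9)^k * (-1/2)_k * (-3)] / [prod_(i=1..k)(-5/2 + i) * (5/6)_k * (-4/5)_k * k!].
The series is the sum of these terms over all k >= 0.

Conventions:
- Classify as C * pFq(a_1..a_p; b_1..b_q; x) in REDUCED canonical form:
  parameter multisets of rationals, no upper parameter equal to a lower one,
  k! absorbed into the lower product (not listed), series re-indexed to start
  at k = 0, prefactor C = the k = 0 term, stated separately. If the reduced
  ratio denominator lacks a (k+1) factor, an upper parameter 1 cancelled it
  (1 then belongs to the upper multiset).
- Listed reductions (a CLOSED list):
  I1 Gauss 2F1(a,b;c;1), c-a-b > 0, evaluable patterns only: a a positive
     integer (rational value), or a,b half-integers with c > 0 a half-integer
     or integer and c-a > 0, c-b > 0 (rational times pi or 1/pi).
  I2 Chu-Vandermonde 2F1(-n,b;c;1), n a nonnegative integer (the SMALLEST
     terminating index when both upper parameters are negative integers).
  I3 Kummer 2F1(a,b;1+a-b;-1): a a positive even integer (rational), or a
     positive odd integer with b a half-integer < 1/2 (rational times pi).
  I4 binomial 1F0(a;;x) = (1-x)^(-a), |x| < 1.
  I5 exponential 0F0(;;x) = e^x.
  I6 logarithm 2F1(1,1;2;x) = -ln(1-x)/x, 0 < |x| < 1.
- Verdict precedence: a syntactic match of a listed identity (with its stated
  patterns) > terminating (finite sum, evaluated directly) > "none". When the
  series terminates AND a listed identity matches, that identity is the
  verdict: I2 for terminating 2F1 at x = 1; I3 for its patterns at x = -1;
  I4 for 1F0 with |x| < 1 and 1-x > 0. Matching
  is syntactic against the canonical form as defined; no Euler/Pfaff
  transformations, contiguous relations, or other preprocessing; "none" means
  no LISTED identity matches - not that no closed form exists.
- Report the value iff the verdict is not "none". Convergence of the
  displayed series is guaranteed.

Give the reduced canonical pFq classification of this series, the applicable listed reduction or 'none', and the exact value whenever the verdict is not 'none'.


With C = -3: the canonical form is 3F2(-1/2, 2/3, 2/3; -3/2, -4/5; 5/9). Verdict: none here - no I1-I6 shape fits x = 5/9 with lower {-3/2, -4/5}.

Structural cue: t_0 = -3 here, and the lower running product (C = -3, x = 5/9) is a rising factorial.
Consecutive-term ratio: r(k) = (5/9) * (k-1/2) (k+2/3) (k+2/3) / [(k-3/2) (k-4/5) (k+1)] ; factor over Q: parameters, x = (5/9), and C = -3.


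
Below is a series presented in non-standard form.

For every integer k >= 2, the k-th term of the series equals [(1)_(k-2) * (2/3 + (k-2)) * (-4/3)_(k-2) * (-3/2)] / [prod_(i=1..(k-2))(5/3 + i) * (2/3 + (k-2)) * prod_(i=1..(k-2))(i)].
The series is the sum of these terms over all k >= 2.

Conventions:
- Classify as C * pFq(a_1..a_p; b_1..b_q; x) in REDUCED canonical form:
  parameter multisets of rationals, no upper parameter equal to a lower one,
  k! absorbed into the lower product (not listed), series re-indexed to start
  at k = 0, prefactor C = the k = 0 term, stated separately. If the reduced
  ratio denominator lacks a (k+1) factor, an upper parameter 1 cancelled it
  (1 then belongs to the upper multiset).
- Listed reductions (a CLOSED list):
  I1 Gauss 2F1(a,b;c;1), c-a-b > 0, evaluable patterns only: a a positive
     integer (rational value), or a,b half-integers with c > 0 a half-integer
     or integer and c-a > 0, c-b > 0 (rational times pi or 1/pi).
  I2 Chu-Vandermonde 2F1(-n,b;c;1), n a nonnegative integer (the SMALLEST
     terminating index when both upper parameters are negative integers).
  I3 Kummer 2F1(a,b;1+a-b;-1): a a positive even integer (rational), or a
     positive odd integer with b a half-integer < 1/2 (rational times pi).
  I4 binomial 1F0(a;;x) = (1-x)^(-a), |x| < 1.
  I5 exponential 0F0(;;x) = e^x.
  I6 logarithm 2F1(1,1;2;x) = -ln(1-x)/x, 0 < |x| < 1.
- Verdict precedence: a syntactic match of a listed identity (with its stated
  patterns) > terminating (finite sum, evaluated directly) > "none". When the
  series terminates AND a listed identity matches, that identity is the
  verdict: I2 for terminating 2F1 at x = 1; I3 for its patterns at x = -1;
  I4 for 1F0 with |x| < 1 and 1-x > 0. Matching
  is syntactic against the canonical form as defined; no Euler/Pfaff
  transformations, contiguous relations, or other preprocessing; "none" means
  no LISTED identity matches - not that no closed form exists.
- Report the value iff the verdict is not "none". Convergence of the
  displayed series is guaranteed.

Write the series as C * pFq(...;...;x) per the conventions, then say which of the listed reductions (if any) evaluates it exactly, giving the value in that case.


With C = -3/2: the canonical form is 2F1(-4/3, 1; 8/3; 1). Verdict at x = 1: Gauss's theorem (I1) matches (x = 1: the Gamma ratio telescopes since c-a-b = 3 > 0 and a = 1 in Z>0). Exact value: -5/6.

The tell: from the first term -3/2: striking the common factor k + 2/3 reduces the term (C = -3/2).
Adjacent-term ratio: r(k) = 1 * (k-4/3) (k+1) / [(k+8/3) (k+1)] - poly over poly, x = 1 from leading terms; C = -3/2 at k = 0.


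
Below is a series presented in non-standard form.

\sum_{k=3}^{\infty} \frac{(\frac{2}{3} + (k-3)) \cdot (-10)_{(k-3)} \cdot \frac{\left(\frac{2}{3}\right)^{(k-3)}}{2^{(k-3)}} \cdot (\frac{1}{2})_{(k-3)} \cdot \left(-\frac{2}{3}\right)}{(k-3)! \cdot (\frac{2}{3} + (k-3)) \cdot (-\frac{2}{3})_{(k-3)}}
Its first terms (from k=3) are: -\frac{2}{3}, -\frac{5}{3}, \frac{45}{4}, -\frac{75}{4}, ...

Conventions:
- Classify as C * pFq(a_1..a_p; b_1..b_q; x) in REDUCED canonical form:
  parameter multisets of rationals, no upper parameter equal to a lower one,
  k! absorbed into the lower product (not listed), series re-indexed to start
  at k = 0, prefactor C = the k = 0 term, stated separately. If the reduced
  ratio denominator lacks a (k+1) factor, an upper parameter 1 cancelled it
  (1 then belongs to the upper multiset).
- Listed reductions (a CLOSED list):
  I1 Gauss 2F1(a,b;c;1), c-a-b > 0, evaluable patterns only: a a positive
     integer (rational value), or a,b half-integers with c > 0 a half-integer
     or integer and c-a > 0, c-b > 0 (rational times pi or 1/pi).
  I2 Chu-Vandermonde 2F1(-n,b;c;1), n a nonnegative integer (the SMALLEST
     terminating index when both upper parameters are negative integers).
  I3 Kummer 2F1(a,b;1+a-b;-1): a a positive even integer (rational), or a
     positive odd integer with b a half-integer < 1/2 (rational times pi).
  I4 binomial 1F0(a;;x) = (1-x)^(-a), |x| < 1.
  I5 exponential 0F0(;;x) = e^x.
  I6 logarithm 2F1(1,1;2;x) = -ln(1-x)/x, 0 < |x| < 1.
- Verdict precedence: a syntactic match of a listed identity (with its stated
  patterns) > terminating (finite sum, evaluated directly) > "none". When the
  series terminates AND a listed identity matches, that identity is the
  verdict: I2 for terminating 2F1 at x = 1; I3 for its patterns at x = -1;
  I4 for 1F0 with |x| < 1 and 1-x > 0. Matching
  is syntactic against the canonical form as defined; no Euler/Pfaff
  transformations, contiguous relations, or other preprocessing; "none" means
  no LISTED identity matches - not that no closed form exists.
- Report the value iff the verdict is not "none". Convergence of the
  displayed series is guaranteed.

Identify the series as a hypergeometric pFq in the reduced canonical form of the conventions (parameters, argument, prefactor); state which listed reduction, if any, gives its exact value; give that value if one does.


x = \frac{1}{3} here; the reduced form reads 2F1, upper {-10, \frac{1}{2}}, lower {-\frac{2}{3}}, C = -\frac{2}{3}. Verdict: terminating - upper -10 stops the sum at k = 10; the 11 terms are added exactly. Value: \frac{204359179}{971243520}.

First insight: t_0 = -\frac{2}{3} here, and striking the common factor k + 2/3 reduces the term (C = -2/3, x = 1/3).
Step ratio: r(k) = \frac{1}{3} * (k-10) (k+\frac{1}{2}) / [(k-\frac{2}{3}) (k+1)] - poly over poly, x = \frac{1}{3} from leading terms; C = -\frac{2}{3} at k = 0.


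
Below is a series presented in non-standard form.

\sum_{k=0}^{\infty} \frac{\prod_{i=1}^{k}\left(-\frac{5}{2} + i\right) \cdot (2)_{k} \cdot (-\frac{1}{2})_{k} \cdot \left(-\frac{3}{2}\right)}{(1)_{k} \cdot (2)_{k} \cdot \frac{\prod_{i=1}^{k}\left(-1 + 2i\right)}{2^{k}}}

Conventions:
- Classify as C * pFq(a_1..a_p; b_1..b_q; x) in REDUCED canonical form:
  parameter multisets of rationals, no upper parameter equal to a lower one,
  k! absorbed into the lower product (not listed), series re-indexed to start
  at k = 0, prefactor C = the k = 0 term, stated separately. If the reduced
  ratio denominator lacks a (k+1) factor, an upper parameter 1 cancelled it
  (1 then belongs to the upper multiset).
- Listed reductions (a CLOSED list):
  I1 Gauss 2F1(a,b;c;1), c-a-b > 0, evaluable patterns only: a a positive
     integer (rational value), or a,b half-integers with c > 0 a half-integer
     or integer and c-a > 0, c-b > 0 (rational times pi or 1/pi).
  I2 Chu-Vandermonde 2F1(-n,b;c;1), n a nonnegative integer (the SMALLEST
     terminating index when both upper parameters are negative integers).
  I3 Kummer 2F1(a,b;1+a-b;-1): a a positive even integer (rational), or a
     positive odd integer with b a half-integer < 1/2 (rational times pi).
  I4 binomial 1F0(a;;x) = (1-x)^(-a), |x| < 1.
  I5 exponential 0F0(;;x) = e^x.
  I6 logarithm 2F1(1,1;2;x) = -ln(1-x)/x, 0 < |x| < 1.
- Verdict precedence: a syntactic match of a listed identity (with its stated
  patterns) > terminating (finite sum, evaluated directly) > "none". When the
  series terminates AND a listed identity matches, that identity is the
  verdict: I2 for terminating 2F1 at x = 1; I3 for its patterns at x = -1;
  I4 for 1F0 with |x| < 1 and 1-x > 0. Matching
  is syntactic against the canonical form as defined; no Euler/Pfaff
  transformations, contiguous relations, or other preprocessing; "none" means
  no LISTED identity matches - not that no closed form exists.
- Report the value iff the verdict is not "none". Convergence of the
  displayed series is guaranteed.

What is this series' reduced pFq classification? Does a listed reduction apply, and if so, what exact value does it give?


The series (x = 1) is 2F1: upper {-\frac{3}{2}, -\frac{1}{2}}, lower {\frac{1}{2}}, prefactor -\frac{3}{2}. Verdict at x = 1: the half-integer Gauss pattern (I1) matches (x = 1; upper {-\frac{3}{2}, -\frac{1}{2}} half-integers, c = \frac{1}{2} in the evaluable pattern). Its exact value is \left(-\frac{9}{8}\right) \cdot \pi.

Key observation: t_0 being -\frac{3}{2}, the lower odd product (C = -3/2, x = 1) is 2^k (1/2)_k.
Adjacent-term ratio: r(k) = 1 * (k-\frac{3}{2}) (k-\frac{1}{2}) / [(k+\frac{1}{2}) (k+1)] - poly over poly, x = 1 from leading terms; C = -\frac{3}{2} at k = 0.


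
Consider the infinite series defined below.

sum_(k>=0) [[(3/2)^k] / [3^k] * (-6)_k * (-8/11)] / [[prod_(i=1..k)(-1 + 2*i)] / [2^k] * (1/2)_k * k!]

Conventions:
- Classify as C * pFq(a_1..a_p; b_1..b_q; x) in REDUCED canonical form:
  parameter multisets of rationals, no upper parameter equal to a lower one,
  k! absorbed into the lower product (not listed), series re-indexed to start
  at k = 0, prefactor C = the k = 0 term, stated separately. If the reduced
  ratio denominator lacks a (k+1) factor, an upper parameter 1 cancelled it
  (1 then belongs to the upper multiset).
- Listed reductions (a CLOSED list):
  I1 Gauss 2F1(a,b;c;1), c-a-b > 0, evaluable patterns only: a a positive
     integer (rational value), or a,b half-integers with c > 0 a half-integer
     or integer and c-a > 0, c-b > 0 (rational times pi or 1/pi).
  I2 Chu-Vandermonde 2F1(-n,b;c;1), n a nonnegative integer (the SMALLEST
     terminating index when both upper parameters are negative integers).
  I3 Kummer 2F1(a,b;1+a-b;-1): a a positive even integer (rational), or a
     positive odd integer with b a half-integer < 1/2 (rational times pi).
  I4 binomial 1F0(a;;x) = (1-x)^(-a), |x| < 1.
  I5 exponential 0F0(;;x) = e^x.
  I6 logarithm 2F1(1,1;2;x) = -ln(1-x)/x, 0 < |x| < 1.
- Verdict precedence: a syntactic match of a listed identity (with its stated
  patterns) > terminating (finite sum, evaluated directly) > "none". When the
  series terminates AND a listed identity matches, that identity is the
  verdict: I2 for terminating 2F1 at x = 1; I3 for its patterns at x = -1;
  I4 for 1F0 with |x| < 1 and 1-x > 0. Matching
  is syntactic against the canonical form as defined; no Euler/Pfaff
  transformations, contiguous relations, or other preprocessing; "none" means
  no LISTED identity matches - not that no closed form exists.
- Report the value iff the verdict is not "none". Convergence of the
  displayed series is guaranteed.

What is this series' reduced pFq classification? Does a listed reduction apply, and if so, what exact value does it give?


At argument 1/2: a 1F2 with upper {-6}, lower {1/2, 1/2}, scaled by C = -8/11. Verdict: terminating - the sum ends at index 6 because -6 is a negative integer; exact evaluation follows. Hence: 4342028344/1188616275.

Key step: with t_0 = -8/11, the two k-th powers (prefactor -8/11) combine into one argument.
Adjacent-term ratio: r(k) = (1/2) * (k-6) / [(k+1/2) (k+1/2) (k+1)] - rational; roots negated = parameters, x = (1/2), C = -8/11.


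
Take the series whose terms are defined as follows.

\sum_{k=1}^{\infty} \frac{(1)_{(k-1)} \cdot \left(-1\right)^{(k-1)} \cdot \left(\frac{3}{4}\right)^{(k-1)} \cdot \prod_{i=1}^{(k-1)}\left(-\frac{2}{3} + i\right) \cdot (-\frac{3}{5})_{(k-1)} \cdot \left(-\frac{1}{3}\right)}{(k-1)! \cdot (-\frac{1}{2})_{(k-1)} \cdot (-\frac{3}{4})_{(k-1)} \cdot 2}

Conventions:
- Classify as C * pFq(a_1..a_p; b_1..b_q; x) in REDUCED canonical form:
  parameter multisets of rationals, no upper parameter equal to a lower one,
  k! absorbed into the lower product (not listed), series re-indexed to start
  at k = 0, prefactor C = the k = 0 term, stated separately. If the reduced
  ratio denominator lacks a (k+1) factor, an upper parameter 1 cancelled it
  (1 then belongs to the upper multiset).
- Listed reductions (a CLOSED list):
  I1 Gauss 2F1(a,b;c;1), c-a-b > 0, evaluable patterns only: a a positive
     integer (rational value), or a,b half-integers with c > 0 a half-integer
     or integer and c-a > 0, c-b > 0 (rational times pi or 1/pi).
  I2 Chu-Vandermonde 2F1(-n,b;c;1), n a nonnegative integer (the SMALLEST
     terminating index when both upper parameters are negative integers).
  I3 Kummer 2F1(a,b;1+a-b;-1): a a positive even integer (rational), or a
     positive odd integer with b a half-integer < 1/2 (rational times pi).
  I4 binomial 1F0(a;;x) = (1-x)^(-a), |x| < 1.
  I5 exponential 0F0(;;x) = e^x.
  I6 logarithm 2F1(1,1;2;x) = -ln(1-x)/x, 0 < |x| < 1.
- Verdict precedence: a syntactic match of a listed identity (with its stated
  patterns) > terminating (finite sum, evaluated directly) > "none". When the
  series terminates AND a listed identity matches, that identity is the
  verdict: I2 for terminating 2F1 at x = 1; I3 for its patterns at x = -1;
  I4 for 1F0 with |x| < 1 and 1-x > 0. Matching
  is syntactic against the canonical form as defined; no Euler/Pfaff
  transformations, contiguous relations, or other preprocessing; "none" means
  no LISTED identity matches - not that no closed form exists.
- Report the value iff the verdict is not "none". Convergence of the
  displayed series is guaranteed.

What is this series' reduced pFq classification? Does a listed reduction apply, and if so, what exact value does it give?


This is -\frac{1}{6} * 3F2(-\frac{3}{5}, \frac{1}{3}, 1; -\frac{3}{4}, -\frac{1}{2}; -\frac{3}{4}) in reduced canonical form. Verdict: none. A 3F2 with upper {-\frac{3}{5}, \frac{1}{3}, 1} fits none of I1-I6 at x = -\frac{3}{4}; the sum runs forever.

Structural cue: with t_0 = -\frac{1}{6}, the running product (prefactor -1/6) telescopes to a rising factorial.
Adjacent-term ratio: r(k) = -\frac{3}{4} * (k-\frac{3}{5}) (k+\frac{1}{3}) (k+1) / [(k-\frac{3}{4}) (k-\frac{1}{2}) (k+1)] - rational in k. x = -\frac{3}{4}; t_0 = -\frac{1}{6}; negate the roots.


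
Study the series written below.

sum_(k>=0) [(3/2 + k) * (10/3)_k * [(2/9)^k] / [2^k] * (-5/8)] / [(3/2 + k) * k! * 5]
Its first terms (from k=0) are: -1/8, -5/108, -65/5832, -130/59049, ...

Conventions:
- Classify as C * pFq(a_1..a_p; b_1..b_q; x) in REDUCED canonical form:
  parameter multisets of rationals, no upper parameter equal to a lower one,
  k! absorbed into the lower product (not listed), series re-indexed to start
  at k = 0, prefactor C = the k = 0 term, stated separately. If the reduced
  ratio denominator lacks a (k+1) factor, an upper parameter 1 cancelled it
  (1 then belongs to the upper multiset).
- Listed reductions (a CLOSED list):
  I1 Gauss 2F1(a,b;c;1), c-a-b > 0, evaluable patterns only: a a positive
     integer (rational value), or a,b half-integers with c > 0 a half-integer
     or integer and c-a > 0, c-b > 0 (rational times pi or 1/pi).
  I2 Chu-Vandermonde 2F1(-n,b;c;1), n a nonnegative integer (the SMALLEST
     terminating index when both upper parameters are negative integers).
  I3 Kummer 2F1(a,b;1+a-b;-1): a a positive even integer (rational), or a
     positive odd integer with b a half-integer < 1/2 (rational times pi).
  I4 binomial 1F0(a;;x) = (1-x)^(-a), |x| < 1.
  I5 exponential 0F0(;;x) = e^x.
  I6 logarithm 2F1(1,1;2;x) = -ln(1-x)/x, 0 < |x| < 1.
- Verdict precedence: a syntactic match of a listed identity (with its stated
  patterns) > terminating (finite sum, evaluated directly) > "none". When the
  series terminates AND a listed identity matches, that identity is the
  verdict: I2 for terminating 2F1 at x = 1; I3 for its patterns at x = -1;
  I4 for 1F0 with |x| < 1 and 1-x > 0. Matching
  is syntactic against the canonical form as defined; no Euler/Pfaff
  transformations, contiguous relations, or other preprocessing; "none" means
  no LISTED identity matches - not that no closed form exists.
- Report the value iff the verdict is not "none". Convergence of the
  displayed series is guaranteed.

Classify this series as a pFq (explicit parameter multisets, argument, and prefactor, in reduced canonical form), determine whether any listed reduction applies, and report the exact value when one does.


Reduced: x = 1/9, 1F0, upper = {10/3}, lower = {-}, C = -1/8. Verdict: this is binomial (I4) (the 1F0 binomial series: exponent -10/3, x = 1/9). Value: (-1/8) * (8/9)^(-10/3).

First insight: t_0 being -1/8, the constant factors (prefactor -1/8) combine into one prefactor.
Term ratio: r(k) = (1/9) * (k+10/3) / [(k+1)] - rational in k. x = (1/9); t_0 = -1/8; negate the roots.


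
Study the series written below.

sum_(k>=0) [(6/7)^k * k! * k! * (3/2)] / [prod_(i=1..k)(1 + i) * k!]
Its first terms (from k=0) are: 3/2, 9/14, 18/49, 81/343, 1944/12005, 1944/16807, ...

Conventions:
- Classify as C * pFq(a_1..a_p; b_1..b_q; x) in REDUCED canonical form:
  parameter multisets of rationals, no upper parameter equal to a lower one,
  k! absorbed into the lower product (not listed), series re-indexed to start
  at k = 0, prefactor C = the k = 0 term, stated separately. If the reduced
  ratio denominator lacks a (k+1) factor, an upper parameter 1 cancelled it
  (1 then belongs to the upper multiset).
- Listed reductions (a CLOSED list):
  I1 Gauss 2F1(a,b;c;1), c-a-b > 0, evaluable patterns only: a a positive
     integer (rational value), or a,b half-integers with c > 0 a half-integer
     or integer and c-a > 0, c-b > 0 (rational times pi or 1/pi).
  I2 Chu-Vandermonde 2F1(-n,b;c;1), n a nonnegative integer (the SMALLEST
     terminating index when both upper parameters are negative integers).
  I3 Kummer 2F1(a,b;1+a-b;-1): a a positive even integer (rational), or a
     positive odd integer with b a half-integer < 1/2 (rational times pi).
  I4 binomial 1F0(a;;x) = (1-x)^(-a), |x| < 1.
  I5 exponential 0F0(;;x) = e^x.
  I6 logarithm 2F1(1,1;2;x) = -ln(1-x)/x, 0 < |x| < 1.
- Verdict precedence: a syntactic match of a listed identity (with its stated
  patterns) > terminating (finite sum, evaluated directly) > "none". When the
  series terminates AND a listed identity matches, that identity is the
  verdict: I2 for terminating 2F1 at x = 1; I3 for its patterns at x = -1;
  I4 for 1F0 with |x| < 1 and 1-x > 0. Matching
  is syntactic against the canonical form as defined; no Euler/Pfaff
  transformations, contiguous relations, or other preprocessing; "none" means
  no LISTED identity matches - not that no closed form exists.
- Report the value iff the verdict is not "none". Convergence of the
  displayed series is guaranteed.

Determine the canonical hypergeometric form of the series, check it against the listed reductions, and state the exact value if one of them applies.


This is 3/2 * 2F1(1, 1; 2; 6/7) in reduced canonical form. Verdict: logarithm (I6) matches (the logarithm: parameters (1,1;2), x = 6/7). Its exact value is (-7/4) * ln(1/7).

Key observation: t_0 being 3/2, the lower running product (C = 3/2) is a rising factorial.
Step ratio: r(k) = (6/7) * (k+1) (k+1) / [(k+2) (k+1)] - poly over poly, x = (6/7) from leading terms; C = 3/2 at k = 0.


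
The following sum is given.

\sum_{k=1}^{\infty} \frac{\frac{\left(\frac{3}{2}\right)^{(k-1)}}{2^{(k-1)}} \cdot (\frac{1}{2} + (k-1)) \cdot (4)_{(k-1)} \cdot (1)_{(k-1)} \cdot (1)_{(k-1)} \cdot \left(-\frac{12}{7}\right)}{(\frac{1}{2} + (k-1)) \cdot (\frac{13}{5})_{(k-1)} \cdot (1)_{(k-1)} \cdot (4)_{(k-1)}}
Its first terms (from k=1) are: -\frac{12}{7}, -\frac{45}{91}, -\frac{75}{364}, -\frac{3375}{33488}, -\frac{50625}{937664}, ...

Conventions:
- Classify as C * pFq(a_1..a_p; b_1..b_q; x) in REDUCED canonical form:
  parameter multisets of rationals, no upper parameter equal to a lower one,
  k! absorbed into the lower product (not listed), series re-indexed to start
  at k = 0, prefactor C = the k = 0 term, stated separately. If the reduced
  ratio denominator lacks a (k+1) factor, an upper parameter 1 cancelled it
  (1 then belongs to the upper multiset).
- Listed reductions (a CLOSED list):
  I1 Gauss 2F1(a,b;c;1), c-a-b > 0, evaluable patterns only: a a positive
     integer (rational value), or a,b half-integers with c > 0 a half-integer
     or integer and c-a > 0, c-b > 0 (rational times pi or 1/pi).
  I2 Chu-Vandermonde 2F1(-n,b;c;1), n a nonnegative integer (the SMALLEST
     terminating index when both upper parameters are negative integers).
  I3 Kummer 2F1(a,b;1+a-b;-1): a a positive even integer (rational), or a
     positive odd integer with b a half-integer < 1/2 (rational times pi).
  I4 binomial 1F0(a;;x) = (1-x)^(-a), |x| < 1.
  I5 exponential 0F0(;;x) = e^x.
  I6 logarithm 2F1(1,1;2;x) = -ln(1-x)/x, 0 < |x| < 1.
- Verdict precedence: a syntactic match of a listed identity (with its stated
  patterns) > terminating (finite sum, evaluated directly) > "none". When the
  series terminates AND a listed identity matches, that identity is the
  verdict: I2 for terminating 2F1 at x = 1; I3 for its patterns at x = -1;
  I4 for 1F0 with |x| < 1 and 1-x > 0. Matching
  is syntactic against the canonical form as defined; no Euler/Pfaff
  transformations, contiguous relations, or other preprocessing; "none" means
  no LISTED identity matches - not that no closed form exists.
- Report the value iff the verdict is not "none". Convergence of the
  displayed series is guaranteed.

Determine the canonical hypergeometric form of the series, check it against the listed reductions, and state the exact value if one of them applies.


x = \frac{3}{4} here; the reduced form reads 2F1, upper {1, 1}, lower {\frac{13}{5}}, C = -\frac{12}{7}. Verdict: no listed reduction: x = \frac{3}{4} and upper {1, 1} fail every I1-I6 pattern.

First insight: x = \frac{3}{4} and the two k-th powers (C = -12/7) combine into one argument.
Ratio: r(k) = \frac{3}{4} * (k+1) (k+1) / [(k+\frac{13}{5}) (k+1)] ; factor over Q: parameters, x = \frac{3}{4}, and C = -\frac{12}{7}.


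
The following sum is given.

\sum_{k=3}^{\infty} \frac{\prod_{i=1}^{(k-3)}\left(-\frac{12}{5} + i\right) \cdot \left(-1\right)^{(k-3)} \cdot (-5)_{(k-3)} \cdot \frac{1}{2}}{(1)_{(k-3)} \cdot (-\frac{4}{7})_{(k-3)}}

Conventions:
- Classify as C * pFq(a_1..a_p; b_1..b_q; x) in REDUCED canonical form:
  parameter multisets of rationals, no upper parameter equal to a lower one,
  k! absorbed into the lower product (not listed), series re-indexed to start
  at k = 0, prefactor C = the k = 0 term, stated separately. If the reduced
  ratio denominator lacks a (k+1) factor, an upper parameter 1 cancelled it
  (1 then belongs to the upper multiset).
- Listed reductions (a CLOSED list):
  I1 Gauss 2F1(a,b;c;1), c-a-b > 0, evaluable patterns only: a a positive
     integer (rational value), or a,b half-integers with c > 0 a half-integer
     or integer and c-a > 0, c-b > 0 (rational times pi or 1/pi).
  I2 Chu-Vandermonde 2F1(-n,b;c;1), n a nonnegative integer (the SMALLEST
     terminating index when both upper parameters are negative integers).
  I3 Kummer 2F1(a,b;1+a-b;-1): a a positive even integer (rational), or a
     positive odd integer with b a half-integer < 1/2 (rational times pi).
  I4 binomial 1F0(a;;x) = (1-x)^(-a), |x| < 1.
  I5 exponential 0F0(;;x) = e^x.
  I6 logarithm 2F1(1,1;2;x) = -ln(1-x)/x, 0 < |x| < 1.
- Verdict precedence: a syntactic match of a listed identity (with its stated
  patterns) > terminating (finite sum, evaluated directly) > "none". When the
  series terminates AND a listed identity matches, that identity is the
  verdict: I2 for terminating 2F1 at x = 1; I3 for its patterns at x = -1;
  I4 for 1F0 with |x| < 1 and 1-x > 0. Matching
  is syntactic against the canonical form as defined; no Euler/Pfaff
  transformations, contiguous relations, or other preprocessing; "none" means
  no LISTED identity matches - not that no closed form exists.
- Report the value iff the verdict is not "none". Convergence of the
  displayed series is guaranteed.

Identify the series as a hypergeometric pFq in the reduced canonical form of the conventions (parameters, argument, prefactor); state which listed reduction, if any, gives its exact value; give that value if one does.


With C = \frac{1}{2}: the canonical form is 2F1(-5, -\frac{7}{5}; -\frac{4}{7}; -1). Verdict: terminating - no listed pattern fits, but -5 in the upper list cuts the series at k = 5; direct evaluation. Value: -\frac{9109939}{796875}.

The tell: from the first term \frac{1}{2}: (1)_k (C = 1/2, x = -1) is k! itself.
Adjacent-term ratio: r(k) = -1 * (k-5) (k-\frac{7}{5}) / [(k-\frac{4}{7}) (k+1)] - rational; roots negated = parameters, x = -1, C = \frac{1}{2}.


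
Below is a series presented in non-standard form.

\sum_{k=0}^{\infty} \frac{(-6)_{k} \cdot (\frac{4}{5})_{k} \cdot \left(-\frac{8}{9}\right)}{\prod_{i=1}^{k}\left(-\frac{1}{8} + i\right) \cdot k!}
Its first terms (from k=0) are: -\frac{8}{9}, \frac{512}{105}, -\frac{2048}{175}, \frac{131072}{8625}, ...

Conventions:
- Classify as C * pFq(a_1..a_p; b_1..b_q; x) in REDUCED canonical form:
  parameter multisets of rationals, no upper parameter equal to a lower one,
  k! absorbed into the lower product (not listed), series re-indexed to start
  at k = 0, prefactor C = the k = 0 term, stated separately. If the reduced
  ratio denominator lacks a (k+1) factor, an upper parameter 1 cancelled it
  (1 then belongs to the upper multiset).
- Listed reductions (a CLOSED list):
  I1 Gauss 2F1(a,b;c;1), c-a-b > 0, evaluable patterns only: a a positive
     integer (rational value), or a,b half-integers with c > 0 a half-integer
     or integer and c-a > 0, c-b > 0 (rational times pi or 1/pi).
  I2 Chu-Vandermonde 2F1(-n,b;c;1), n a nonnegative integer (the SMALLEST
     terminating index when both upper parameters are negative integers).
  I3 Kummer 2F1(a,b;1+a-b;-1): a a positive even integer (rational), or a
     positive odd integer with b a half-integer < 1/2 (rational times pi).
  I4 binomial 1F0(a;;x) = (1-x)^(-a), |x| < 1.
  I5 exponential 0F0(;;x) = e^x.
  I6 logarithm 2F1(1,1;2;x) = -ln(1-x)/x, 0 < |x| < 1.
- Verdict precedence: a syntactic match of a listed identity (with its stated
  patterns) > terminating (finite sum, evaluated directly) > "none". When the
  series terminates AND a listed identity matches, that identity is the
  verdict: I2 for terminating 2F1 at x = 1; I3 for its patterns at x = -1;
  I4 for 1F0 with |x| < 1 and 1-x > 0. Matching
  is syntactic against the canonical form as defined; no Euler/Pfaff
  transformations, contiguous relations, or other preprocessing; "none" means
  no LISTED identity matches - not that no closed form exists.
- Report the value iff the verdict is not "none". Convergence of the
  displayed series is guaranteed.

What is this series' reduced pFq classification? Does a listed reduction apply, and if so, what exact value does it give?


Key observation: with t_0 = -\frac{8}{9}, the lower running product (C = -8/9) is a rising factorial.
Step ratio: r(k) = 1 * (k-6) (k+\frac{4}{5}) / [(k+\frac{7}{8}) (k+1)] - rational in k. x = 1; t_0 = -\frac{8}{9}; negate the roots.

x = 1 here; the reduced form reads 2F1, upper {-6, \frac{4}{5}}, lower {\frac{7}{8}}, C = -\frac{8}{9}. Verdict: this is the Chu-Vandermonde identity I2 (terminating 2F1 at x = 1 with n = 6, b = 4/5, c = \frac{7}{8}). Exact value: -\frac{5533577464}{306311484375}.


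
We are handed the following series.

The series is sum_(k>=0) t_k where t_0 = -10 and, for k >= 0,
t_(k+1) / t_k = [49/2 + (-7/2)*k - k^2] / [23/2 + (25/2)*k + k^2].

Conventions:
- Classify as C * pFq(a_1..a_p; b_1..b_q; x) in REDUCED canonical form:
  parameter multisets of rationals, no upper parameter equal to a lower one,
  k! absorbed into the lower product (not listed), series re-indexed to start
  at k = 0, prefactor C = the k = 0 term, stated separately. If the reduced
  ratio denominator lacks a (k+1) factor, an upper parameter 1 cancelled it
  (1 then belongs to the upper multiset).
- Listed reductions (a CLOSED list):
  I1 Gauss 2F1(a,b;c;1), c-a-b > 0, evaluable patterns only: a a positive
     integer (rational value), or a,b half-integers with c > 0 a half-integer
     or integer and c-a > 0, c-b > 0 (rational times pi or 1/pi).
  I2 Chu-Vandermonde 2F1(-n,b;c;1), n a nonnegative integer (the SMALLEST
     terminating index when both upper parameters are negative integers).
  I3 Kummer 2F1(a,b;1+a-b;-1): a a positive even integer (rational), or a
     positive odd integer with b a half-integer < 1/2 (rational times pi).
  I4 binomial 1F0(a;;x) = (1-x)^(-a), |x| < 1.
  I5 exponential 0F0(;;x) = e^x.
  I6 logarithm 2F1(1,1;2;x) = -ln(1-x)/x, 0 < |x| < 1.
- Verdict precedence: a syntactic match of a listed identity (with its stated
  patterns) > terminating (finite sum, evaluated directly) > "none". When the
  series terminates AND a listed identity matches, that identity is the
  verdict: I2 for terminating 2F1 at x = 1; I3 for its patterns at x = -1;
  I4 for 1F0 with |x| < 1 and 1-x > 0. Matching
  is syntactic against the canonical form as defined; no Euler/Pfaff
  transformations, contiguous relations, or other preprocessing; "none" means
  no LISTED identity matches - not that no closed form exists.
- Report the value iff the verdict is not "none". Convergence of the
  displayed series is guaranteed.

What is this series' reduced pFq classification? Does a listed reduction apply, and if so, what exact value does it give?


The tell: with t_0 = -10, factor the ratio over Q (prefactor -10): negated roots = parameters.
Ratio: r(k) = (-1) * (k-7/2) (k+7) / [(k+23/2) (k+1)] - rational in k, leading ratio (-1); with t_0 = -10, classification follows.

x = -1 here; the reduced form reads 2F1, upper {-7/2, 7}, lower {23/2}, C = -10. Verdict: this is Kummer's theorem (I3) (x = -1; c = 23/2 equals 1+a-b for upper {-7/2, 7}: listed pattern). Exact value: (-72747675/4194304) * pi.


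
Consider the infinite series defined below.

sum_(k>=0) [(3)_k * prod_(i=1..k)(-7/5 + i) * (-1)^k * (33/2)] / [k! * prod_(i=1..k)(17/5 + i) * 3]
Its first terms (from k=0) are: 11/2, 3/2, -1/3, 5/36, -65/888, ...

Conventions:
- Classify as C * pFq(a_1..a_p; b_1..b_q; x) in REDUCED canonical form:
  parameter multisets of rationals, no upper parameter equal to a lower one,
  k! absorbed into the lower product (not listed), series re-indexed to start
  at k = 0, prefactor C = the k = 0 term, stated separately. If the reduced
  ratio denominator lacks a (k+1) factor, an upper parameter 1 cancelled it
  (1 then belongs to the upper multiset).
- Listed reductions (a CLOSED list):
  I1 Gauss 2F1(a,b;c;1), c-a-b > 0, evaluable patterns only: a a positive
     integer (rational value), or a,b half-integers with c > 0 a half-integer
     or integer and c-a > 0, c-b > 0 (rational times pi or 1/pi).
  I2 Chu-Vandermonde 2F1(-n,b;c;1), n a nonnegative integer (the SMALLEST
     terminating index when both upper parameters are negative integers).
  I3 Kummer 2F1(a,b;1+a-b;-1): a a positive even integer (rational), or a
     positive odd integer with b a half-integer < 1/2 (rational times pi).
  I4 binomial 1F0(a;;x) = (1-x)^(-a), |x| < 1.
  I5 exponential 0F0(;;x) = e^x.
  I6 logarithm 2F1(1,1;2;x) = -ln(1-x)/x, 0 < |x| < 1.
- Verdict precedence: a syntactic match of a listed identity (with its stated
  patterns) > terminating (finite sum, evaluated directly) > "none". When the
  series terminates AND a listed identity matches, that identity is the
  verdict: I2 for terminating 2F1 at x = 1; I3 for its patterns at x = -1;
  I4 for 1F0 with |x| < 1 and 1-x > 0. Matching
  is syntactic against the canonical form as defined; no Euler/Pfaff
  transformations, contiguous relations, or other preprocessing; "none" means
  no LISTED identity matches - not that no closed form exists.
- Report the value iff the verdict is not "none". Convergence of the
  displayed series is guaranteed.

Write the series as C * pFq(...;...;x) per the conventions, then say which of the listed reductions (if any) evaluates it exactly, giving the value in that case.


At argument -1: a 2F1 with upper {-2/5, 3}, lower {22/5}, scaled by C = 11/2. Verdict: none. A 2F1 with upper {-2/5, 3} fits none of I1-I6 at x = -1; the sum runs forever.

First insight: with t_0 = 11/2, the constant factors (prefactor 11/2) combine into one prefactor.
Step ratio: r(k) = (-1) * (k-2/5) (k+3) / [(k+22/5) (k+1)] - rational in k. x = (-1); t_0 = 11/2; negate the roots.


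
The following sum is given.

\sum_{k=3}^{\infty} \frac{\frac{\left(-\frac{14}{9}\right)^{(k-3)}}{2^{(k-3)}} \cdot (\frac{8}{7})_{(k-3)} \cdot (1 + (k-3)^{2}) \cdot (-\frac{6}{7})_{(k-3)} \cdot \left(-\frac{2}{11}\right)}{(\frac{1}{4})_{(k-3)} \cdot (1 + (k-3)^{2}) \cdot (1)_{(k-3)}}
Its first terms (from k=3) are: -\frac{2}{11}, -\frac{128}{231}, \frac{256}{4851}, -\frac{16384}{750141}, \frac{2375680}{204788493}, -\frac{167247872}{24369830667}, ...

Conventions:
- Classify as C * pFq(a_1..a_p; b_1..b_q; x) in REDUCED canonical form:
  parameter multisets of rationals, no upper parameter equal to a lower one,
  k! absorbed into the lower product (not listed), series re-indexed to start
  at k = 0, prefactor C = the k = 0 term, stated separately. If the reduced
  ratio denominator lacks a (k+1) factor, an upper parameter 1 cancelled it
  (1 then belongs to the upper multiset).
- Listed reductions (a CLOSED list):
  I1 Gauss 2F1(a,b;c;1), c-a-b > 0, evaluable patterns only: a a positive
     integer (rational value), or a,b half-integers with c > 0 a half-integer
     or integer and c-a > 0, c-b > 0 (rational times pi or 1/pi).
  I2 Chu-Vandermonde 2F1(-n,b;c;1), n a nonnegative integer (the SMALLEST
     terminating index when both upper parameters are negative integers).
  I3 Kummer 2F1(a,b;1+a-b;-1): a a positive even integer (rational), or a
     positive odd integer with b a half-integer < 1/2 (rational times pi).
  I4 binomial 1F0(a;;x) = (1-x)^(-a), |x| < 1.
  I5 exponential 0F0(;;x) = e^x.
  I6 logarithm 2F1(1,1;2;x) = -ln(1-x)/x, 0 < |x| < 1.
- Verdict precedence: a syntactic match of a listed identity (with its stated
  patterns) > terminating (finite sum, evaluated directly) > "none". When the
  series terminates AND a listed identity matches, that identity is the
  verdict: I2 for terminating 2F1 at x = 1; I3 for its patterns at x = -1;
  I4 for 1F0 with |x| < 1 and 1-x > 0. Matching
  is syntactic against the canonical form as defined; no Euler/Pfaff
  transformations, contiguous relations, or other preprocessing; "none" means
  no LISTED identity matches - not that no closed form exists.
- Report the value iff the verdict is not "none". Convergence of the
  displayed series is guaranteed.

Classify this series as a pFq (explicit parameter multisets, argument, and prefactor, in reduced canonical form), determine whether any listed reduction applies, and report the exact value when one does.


Structural cue: x = -\frac{7}{9} and the two k-th powers (C = -2/11) combine into one argument.
Term ratio: r(k) = -\frac{7}{9} * (k-\frac{6}{7}) (k+\frac{8}{7}) / [(k+\frac{1}{4}) (k+1)] ; factor over Q: parameters, x = -\frac{7}{9}, and C = -\frac{2}{11}.

The series (x = -\frac{7}{9}) is 2F1: upper {-\frac{6}{7}, \frac{8}{7}}, lower {\frac{1}{4}}, prefactor -\frac{2}{11}. Verdict: none here - no I1-I6 shape fits x = -\frac{7}{9} with lower {\frac{1}{4}}.


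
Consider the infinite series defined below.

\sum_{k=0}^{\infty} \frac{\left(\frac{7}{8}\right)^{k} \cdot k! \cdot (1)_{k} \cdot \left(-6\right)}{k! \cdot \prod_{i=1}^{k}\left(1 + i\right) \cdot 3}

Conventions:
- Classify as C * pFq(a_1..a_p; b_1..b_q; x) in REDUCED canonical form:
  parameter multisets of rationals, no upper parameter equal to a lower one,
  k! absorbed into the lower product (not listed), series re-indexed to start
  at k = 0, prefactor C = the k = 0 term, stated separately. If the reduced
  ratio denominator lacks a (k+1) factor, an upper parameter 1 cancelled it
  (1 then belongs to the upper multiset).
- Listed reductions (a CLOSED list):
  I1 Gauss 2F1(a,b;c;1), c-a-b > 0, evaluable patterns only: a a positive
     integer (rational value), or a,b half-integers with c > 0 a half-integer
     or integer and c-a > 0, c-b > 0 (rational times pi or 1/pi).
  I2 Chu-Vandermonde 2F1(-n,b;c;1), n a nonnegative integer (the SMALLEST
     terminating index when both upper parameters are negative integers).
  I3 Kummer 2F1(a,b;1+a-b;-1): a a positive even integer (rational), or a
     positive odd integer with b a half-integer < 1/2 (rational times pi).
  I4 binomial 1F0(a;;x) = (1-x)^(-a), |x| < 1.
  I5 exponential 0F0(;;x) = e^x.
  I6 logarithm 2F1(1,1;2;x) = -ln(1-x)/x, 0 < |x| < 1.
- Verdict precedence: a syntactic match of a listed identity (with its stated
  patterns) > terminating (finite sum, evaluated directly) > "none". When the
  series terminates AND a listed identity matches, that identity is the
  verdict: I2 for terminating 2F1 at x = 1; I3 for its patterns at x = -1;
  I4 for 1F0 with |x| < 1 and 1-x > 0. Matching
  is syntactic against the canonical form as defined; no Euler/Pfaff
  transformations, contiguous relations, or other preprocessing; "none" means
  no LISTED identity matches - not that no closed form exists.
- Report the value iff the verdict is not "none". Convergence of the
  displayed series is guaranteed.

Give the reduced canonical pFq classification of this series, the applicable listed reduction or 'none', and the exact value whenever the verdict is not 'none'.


Canonical form: C = -2 times 2F1 with upper {1, 1}, lower {2}, x = \frac{7}{8}. Verdict (x = \frac{7}{8}): logarithm (I6) applies (the logarithm: parameters (1,1;2), x = \frac{7}{8}). Its exact value is \frac{16}{7} \cdot \ln\left(\frac{1}{8}\right).

Structural cue: from the first term -2: the lower running product (C = -2) is a rising factorial.
Term ratio: r(k) = \frac{7}{8} * (k+1) (k+1) / [(k+2) (k+1)] ; factor over Q: parameters, x = \frac{7}{8}, and C = -2.


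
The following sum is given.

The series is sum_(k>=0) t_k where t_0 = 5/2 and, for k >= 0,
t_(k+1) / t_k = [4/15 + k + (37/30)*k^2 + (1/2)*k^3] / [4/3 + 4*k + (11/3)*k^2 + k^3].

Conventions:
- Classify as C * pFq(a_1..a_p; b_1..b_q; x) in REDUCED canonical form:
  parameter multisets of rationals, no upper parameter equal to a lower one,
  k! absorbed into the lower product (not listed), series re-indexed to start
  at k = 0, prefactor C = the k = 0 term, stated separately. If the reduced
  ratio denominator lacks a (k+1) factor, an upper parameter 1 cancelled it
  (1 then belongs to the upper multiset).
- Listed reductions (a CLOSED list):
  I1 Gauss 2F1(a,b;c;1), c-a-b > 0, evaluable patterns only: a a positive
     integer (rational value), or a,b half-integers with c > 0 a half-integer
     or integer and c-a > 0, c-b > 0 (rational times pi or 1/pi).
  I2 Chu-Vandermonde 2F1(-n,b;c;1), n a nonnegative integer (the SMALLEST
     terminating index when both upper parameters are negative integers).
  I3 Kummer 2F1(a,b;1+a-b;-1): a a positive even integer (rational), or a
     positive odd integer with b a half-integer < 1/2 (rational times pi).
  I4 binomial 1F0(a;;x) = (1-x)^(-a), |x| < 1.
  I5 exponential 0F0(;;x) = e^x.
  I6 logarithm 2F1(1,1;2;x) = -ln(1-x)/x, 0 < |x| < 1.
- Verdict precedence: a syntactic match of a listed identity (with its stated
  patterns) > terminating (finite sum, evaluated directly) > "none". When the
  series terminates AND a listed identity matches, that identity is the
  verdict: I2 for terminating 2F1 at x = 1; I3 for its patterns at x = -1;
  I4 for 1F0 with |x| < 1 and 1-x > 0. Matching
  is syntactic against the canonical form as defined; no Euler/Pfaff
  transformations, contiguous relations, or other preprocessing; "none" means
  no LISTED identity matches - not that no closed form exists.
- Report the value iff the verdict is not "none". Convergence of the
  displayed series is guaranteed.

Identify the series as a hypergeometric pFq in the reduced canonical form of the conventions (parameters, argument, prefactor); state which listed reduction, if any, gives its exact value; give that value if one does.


Reduced: x = 1/2, 2F1, upper = {4/5, 1}, lower = {2}, C = 5/2. Verdict: none. Every listed pattern misses the 2F1 form at 1/2, upper {4/5, 1}.

Key observation: t_0 being 5/2, the ratio is unreduced: k + 2/3 divides both sides (C = 5/2, x = 1/2).
Ratio: r(k) = (1/2) * (k+4/5) (k+1) / [(k+2) (k+1)] - poly over poly, x = (1/2) from leading terms; C = 5/2 at k = 0.
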